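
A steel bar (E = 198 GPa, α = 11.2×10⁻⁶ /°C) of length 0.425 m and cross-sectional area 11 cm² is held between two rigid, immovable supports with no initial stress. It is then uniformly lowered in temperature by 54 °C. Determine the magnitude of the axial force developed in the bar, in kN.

P ≈ 132 kN (tensile)

Full restraint means ε = 0, so the stress is σ = EαΔT = 198×10³ × 11.2×10⁻⁶ × 54 = 119.8 MPa.
Axial force P = σA = 119.8 × 1100 = 131700 N = 131.7 kN, tensile.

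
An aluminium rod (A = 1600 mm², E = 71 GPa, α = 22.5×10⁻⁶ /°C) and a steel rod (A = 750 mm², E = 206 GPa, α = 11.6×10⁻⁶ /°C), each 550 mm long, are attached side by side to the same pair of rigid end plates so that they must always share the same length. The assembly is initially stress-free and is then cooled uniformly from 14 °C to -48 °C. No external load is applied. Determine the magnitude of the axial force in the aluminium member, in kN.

Equilibrium of a rigid end plate with no external load gives equal and opposite internal forces ±P in the two members. Since α_{aluminium} > α_{steel}, cooling drives the aluminium into tension and the steel into compression.
Equating the net (thermal + elastic) strains gives |α₁ − α₂|·ΔT = P·[1/(A₁E₁) + 1/(A₂E₂)].
|α₁ − α₂|·ΔT = 10.9×10⁻⁶ × 62 = 0.0006758.
1/(A₁E₁) + 1/(A₂E₂) = 1/(1600×71×10³) + 1/(750×206×10³) = 1.528×10⁻⁸ N⁻¹.
P = 0.0006758 / 1.528×10⁻⁸ = 44240 N = 44.24 kN.

P ≈ 44.2 kN (tensile in the aluminium)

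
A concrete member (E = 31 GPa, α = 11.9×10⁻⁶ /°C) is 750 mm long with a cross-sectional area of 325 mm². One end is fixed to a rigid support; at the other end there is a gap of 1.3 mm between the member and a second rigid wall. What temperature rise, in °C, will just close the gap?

ΔT ≈ 146 °C

The gap closes when αΔT L = 1.3 mm, since the member is still unstressed at that instant.
So ΔT = g/(αL) = 1.3/(11.9×10⁻⁶ × 750) = 145.7 °C.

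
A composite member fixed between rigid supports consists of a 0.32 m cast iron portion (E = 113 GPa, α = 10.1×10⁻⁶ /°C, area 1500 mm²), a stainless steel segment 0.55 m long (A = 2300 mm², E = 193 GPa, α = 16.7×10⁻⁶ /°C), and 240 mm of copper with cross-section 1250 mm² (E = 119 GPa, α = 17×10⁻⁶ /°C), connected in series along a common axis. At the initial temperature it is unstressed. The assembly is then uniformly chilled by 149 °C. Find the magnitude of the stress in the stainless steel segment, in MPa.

σ ≈ 225 MPa (tensile)

If the supports were absent, the total length change would be Σ αᵢΔT Lᵢ = 10.1×10⁻⁶×149×320 + 16.7×10⁻⁶×149×550 + 17×10⁻⁶×149×240 = 2.458 mm.
The walls prevent any net length change, so an axial force P (same in every segment) develops. Compatibility: P · Σ Lᵢ/(AᵢEᵢ) = δ_free.
Σ Lᵢ/(AᵢEᵢ) = 320/(1500×113×10³) + 550/(2300×193×10³) + 240/(1250×119×10³) = 4.74×10⁻⁶ mm/N.
So P = 2.458 / 4.74×10⁻⁶ = 518.5 kN, tensile.
σ_{stainless steel} = P / A = 518500 / 2300 = 225.5 MPa.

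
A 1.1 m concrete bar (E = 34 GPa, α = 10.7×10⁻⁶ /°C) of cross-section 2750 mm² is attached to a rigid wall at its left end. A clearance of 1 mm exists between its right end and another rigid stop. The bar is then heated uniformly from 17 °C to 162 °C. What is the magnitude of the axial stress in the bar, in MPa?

Unrestrained expansion: δ_free = αΔT L = 10.7×10⁻⁶ × 145 × 1100 = 1.707 mm.
This exceeds the 1 mm gap, so the wall pushes back. The portion of expansion that must be recovered elastically is δ_free − gap = 1.707 − 1 = 0.7067 mm.
So σ = E(δ_free − g)/L = 34×10³ × 0.7067/1100 = 21.84 MPa.

σ ≈ 21.8 MPa (compressive)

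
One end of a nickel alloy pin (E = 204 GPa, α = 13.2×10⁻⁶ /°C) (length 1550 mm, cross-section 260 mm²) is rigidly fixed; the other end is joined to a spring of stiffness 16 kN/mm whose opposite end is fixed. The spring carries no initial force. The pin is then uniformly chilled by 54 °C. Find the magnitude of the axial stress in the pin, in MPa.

σ ≈ 46.3 MPa (tensile)

If the spring were absent the pin would shorten by αΔT L = 13.2×10⁻⁶ × 54 × 1550 = 1.105 mm.
With a force P in the spring, the elastic change of the pin is PL/(AE) and that of the spring is P/k; compatibility requires their sum to equal δ_free.
P [ L/(AE) + 1/k ] = δ_free → P [ 1550/(260×204×10³) + 1/(16×10³) ] = 1.105.
P = 1.105 / 9.172×10⁻⁵ = 12050 N.
σ = P/A = 12050/260 = 46.33 MPa.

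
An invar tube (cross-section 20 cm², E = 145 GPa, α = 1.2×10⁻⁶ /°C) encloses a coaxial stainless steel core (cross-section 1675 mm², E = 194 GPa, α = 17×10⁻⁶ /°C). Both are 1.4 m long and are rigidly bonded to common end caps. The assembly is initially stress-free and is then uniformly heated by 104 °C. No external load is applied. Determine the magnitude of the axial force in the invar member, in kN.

P ≈ 252 kN (tensile in the invar)

Both members must finish at the same length. With the larger α, the stainless steel tends to over-expand; the plates restrain it, putting the stainless steel in compression and the invar in tension. With no external load the two internal forces are equal and opposite, magnitude P.
Compatibility of the two members (thermal + elastic change equal): (α₁ − α₂)ΔT = P·[1/(A₁E₁) + 1/(A₂E₂)].
|α₁ − α₂|·ΔT = 15.8×10⁻⁶ × 104 = 0.001643.
1/(A₁E₁) + 1/(A₂E₂) = 1/(2000×145×10³) + 1/(1675×194×10³) = 6.526×10⁻⁹ N⁻¹.
So P = 0.001643 / 6.526×10⁻⁹ = 251.8 kN.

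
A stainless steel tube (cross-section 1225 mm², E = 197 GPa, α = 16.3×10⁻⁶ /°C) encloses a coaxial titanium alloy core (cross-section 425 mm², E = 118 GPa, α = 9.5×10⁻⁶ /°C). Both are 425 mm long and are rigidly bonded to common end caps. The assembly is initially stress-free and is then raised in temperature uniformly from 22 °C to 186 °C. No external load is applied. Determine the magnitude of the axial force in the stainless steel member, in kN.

P ≈ 46.3 kN (compressive in the stainless steel)

Equilibrium of a rigid end plate with no external load gives equal and opposite internal forces ±P in the two members. Since α_{stainless steel} > α_{titanium alloy}, heating drives the stainless steel into compression and the titanium alloy into tension.
Equating the net (thermal + elastic) strains gives |α₁ − α₂|·ΔT = P·[1/(A₁E₁) + 1/(A₂E₂)].
|α₁ − α₂|·ΔT = 6.8×10⁻⁶ × 164 = 0.001115.
1/(A₁E₁) + 1/(A₂E₂) = 1/(1225×197×10³) + 1/(425×118×10³) = 2.408×10⁻⁸ N⁻¹.
So P = 0.001115 / 2.408×10⁻⁸ = 46.3 kN.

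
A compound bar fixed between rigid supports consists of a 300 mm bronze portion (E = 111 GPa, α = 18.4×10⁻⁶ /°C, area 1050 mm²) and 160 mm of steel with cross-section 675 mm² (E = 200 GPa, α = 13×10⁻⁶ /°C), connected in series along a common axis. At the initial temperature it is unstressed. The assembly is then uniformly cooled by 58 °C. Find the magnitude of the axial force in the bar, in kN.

P ≈ 117 kN (tensile)

If the supports were absent, the total length change would be Σ αᵢΔT Lᵢ = 18.4×10⁻⁶×58×300 + 13×10⁻⁶×58×160 = 0.4408 mm.
Since the ends are fixed, an axial force P builds up, equal in every segment, with P · Σ Lᵢ/(AᵢEᵢ) = δ_free.
Σ Lᵢ/(AᵢEᵢ) = 300/(1050×111×10³) + 160/(675×200×10³) = 3.759×10⁻⁶ mm/N.
Hence P = δ_free / Σ(L/AE) = 0.4408/3.759×10⁻⁶ = 117.3 kN (tensile).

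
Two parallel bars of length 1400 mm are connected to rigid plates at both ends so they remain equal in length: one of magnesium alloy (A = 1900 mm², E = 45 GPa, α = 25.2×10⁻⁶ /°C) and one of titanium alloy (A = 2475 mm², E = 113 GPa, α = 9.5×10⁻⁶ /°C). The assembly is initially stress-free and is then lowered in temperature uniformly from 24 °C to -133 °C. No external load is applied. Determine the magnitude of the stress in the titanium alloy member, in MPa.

Both members must finish at the same length. With the larger α, the magnesium alloy tends to over-contract; the plates restrain it, putting the magnesium alloy in tension and the titanium alloy in compression. With no external load the two internal forces are equal and opposite, magnitude P.
Equating the net (thermal + elastic) strains gives |α₁ − α₂|·ΔT = P·[1/(A₁E₁) + 1/(A₂E₂)].
|α₁ − α₂|·ΔT = 15.7×10⁻⁶ × 157 = 0.002465.
1/(A₁E₁) + 1/(A₂E₂) = 1/(1900×45×10³) + 1/(2475×113×10³) = 1.527×10⁻⁸ N⁻¹.
So P = 0.002465 / 1.527×10⁻⁸ = 161.4 kN.
σ_{titanium alloy} = P/A₂ = 161400/2475 = 65.21 MPa, compressive.

σ ≈ 65.2 MPa (compressive)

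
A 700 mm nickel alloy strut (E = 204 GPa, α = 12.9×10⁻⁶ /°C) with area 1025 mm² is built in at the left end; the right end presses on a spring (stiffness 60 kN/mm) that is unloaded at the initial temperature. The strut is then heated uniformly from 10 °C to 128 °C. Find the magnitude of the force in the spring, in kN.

If the spring were absent the strut would lengthen by αΔT L = 12.9×10⁻⁶ × 118 × 700 = 1.066 mm.
With a force P in the spring, the elastic change of the strut is PL/(AE) and that of the spring is P/k; compatibility requires their sum to equal δ_free.
So P = δ_free / [L/(AE) + 1/k] = 1.066 / [ 700/(1025×204×10³) + 1/(60×10³) ].
P = 1.066 / 2.001×10⁻⁵ = 53240 N.

P ≈ 53.2 kN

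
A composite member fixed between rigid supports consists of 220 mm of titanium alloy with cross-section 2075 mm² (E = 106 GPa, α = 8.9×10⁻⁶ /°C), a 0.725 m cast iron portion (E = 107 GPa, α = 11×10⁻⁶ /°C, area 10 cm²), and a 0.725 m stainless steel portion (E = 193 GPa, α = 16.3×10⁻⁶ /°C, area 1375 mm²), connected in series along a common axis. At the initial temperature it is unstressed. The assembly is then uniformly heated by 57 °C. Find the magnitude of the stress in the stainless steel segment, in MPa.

σ ≈ 85.8 MPa (compressive)

Free thermal expansion of the whole bar: Σ αᵢΔT Lᵢ = 8.9×10⁻⁶×57×220 + 11×10⁻⁶×57×725 + 16.3×10⁻⁶×57×725 = 1.24 mm.
The rigid supports impose zero overall length change; the single axial force P common to all segments must satisfy P Σ Lᵢ/(AᵢEᵢ) = δ_free.
Σ Lᵢ/(AᵢEᵢ) = 220/(2075×106×10³) + 725/(1000×107×10³) + 725/(1375×193×10³) = 1.051×10⁻⁵ mm/N.
So P = 1.24 / 1.051×10⁻⁵ = 118 kN, compressive.
σ_{stainless steel} = P / A = 118000 / 1375 = 85.81 MPa.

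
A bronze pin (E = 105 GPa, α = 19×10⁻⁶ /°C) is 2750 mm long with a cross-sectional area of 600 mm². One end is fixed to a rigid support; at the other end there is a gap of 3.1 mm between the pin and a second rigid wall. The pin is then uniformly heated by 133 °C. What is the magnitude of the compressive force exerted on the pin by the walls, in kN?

P ≈ 88.2 kN

Unrestrained expansion: δ_free = αΔT L = 19×10⁻⁶ × 133 × 2750 = 6.949 mm.
The gap closes (δ_free > 3.1 mm) and the wall then resists a further 6.949 − 3.1 = 3.849 mm of expansion.
Compatibility: PL/(AE) = 3.849 mm, so σ = P/A = E × (3.849/2750) = 147 MPa.
P = σA = 147 × 600 = 88.18 kN.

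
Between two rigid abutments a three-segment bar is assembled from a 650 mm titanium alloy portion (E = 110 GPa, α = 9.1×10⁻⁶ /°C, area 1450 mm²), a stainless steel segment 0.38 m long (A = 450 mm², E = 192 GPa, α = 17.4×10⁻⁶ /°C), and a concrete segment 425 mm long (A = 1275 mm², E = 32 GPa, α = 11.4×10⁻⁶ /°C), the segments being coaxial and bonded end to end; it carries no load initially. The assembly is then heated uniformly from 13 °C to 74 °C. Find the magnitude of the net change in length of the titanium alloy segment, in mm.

|ΔL| ≈ 0.132 mm

With the walls removed the bar would change length by δ_free = Σ αᵢΔT Lᵢ = 9.1×10⁻⁶×61×650 + 17.4×10⁻⁶×61×380 + 11.4×10⁻⁶×61×425 = 1.06 mm.
Since the ends are fixed, an axial force P builds up, equal in every segment, with P · Σ Lᵢ/(AᵢEᵢ) = δ_free.
Σ Lᵢ/(AᵢEᵢ) = 650/(1450×110×10³) + 380/(450×192×10³) + 425/(1275×32×10³) = 1.889×10⁻⁵ mm/N.
Hence P = δ_free / Σ(L/AE) = 1.06/1.889×10⁻⁵ = 56.1 kN (compressive).
For the titanium alloy segment, free thermal change = 9.1×10⁻⁶×61×650 = 0.3608 mm and elastic change from P = 56100×650/(1450×110×10³) = 0.2286 mm; these oppose, so the net change is 0.132 mm (segment lengthens).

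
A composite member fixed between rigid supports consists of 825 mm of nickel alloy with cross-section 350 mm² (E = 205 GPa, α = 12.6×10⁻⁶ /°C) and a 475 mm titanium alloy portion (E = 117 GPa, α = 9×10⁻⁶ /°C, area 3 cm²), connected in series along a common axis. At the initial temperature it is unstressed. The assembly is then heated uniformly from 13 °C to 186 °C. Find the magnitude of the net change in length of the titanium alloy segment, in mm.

Free thermal expansion of the whole bar: Σ αᵢΔT Lᵢ = 12.6×10⁻⁶×173×825 + 9×10⁻⁶×173×475 = 2.538 mm.
The walls prevent any net length change, so an axial force P (same in every segment) develops. Compatibility: P · Σ Lᵢ/(AᵢEᵢ) = δ_free.
Σ Lᵢ/(AᵢEᵢ) = 825/(350×205×10³) + 475/(300×117×10³) = 2.503×10⁻⁵ mm/N.
Hence P = δ_free / Σ(L/AE) = 2.538/2.503×10⁻⁵ = 101.4 kN (compressive).
For the titanium alloy segment, free thermal change = 9×10⁻⁶×173×475 = 0.7396 mm and elastic change from P = 101400×475/(300×117×10³) = 1.372 mm; these oppose, so the net change is 0.633 mm (segment shortens).

|ΔL| ≈ 0.633 mm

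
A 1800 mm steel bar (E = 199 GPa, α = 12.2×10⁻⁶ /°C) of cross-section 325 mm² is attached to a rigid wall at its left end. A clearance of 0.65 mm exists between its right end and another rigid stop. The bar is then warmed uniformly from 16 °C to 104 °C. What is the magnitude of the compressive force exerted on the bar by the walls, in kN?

Unrestrained expansion: δ_free = αΔT L = 12.2×10⁻⁶ × 88 × 1800 = 1.932 mm.
The gap closes (δ_free > 0.65 mm) and the wall then resists a further 1.932 − 0.65 = 1.282 mm of expansion.
That suppressed elongation corresponds to σ = E·Δ/L = 199×10³ × 1.282/1800 = 141.8 MPa.
Force on the wall = σA = 141.8 × 325 mm² = 46.08 kN.

P ≈ 46.1 kN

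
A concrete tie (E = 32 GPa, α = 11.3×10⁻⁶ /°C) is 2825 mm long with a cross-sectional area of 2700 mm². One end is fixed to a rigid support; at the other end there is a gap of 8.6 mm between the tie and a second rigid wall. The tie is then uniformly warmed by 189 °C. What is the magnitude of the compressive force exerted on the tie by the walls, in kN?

If the wall were absent the tie would grow by αΔT L = 11.3×10⁻⁶ × 189 × 2825 = 6.033 mm.
Since δ_free = 6.03 mm is less than the 8.6 mm gap, the tie never touches the wall. No axial force develops.

P ≈ 0 kN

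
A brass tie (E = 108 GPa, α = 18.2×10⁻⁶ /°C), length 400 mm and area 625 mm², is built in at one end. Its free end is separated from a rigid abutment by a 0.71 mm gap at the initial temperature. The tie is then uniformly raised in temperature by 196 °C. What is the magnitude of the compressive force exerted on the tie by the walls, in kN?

Unrestrained expansion: δ_free = αΔT L = 18.2×10⁻⁶ × 196 × 400 = 1.427 mm.
After closing the 0.71 mm clearance, 1.427 − 0.71 = 0.7169 mm of expansion remains to be suppressed by the wall.
Compatibility: PL/(AE) = 0.7169 mm, so σ = P/A = E × (0.7169/400) = 193.6 MPa.
P = σA = 193.6 × 625 = 121 kN.

P ≈ 121 kN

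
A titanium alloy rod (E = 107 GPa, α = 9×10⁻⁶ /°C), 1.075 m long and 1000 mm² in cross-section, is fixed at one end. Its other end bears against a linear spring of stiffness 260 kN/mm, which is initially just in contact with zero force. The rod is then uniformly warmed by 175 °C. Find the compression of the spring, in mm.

δ ≈ 0.469 mm

The unrestrained thermal change is αΔT L = 9×10⁻⁶ × 175 × 1075 = 1.693 mm.
Let P be the compressive force at the spring. The rod shortens elastically by PL/(AE) and the spring compresses by P/k; together these equal δ_free.
So P = δ_free / [L/(AE) + 1/k] = 1.693 / [ 1075/(1000×107×10³) + 1/(260×10³) ].
P = 1.693 / 1.389×10⁻⁵ = 121900 N.
Spring compression = P/k = 121900/(260×10³) = 0.4687 mm.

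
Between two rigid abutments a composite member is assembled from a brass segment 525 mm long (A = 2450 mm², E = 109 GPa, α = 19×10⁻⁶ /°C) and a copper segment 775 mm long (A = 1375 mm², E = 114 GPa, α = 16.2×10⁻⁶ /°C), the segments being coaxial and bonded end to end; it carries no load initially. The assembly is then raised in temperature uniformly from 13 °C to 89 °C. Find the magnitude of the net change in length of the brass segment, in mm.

Free thermal expansion of the whole bar: Σ αᵢΔT Lᵢ = 19×10⁻⁶×76×525 + 16.2×10⁻⁶×76×775 = 1.712 mm.
The rigid supports impose zero overall length change; the single axial force P common to all segments must satisfy P Σ Lᵢ/(AᵢEᵢ) = δ_free.
Σ Lᵢ/(AᵢEᵢ) = 525/(2450×109×10³) + 775/(1375×114×10³) = 6.91×10⁻⁶ mm/N.
P = 1.712 / 6.91×10⁻⁶ = 247800 N = 247.8 kN, compressive.
For the brass segment, free thermal change = 19×10⁻⁶×76×525 = 0.7581 mm and elastic change from P = 247800×525/(2450×109×10³) = 0.4871 mm; these oppose, so the net change is 0.271 mm (segment lengthens).

|ΔL| ≈ 0.271 mm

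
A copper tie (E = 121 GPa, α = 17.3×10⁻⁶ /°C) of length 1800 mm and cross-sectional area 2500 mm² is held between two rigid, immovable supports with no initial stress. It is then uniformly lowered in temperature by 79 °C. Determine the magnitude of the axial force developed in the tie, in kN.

P ≈ 413 kN (tensile)

With zero net strain, σ = E·αΔT = 121 GPa × 17.3×10⁻⁶ × 79 = 165.4 MPa.
P = AEαΔT = 2500 × 121×10³ × 17.3×10⁻⁶ × 79 = 413.4 kN (tensile).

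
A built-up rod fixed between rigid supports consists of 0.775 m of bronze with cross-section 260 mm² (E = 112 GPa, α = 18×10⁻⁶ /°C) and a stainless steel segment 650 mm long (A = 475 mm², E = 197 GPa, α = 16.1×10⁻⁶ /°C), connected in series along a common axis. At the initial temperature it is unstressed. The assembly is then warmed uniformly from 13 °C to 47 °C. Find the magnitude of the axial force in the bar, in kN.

With the walls removed the bar would change length by δ_free = Σ αᵢΔT Lᵢ = 18×10⁻⁶×34×775 + 16.1×10⁻⁶×34×650 = 0.8301 mm.
The walls prevent any net length change, so an axial force P (same in every segment) develops. Compatibility: P · Σ Lᵢ/(AᵢEᵢ) = δ_free.
Σ Lᵢ/(AᵢEᵢ) = 775/(260×112×10³) + 650/(475×197×10³) = 3.356×10⁻⁵ mm/N.
P = 0.8301 / 3.356×10⁻⁵ = 24730 N = 24.73 kN, compressive.

P ≈ 24.7 kN (compressive)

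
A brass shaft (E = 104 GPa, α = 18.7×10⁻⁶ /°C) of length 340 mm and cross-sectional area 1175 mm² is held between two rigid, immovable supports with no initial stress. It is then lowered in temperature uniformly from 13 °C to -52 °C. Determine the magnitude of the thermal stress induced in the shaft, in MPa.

Because both ends are immovable the net strain is zero, and the suppressed thermal strain is αΔT = 18.7×10⁻⁶ × 65 = 1215.5×10⁻⁶.
Hence σ = E·αΔT = 104×10³ × 1215.5×10⁻⁶ = 126.4 MPa, tensile.

σ ≈ 126 MPa (tensile)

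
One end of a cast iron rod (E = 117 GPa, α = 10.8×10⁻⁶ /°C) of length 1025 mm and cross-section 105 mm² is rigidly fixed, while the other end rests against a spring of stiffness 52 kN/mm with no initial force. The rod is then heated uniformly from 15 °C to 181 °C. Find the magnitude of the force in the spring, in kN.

The unrestrained thermal change is αΔT L = 10.8×10⁻⁶ × 166 × 1025 = 1.838 mm.
With a force P in the spring, the elastic change of the rod is PL/(AE) and that of the spring is P/k; compatibility requires their sum to equal δ_free.
So P = δ_free / [L/(AE) + 1/k] = 1.838 / [ 1025/(105×117×10³) + 1/(52×10³) ].
P = 1.838 / 0.0001027 = 17900 N.

P ≈ 17.9 kN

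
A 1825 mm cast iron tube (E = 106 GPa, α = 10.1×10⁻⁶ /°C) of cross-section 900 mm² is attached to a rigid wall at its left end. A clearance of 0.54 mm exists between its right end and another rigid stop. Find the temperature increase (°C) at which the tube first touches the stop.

ΔT ≈ 29.3 °C

The gap closes when αΔT L = 0.54 mm, since the tube is still unstressed at that instant.
ΔT = 0.54 / (10.1×10⁻⁶ × 1825) = 29.3 °C.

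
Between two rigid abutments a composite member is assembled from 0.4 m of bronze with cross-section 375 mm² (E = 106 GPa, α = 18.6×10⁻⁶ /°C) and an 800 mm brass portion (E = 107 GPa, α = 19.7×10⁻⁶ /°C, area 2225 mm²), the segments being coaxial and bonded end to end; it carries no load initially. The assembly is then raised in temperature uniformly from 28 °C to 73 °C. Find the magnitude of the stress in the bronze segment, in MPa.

With the walls removed the bar would change length by δ_free = Σ αᵢΔT Lᵢ = 18.6×10⁻⁶×45×400 + 19.7×10⁻⁶×45×800 = 1.044 mm.
Since the ends are fixed, an axial force P builds up, equal in every segment, with P · Σ Lᵢ/(AᵢEᵢ) = δ_free.
The series flexibility is Σ Lᵢ/(AᵢEᵢ) = 400/(375×106×10³) + 800/(2225×107×10³) = 1.342×10⁻⁵ mm/N.
So P = 1.044 / 1.342×10⁻⁵ = 77.78 kN, compressive.
σ_{bronze} = P / A = 77780 / 375 = 207.4 MPa.

σ ≈ 207 MPa (compressive)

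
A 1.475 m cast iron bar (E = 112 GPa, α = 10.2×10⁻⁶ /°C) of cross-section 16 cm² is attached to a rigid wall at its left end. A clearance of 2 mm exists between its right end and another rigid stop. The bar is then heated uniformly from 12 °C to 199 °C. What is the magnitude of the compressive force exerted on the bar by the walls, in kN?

If the wall were absent the bar would grow by αΔT L = 10.2×10⁻⁶ × 187 × 1475 = 2.813 mm.
This exceeds the 2 mm gap, so the wall pushes back. The portion of expansion that must be recovered elastically is δ_free − gap = 2.813 − 2 = 0.8134 mm.
Compatibility: PL/(AE) = 0.8134 mm, so σ = P/A = E × (0.8134/1475) = 61.76 MPa.
Force on the wall = σA = 61.76 × 1600 mm² = 98.82 kN.

P ≈ 98.8 kN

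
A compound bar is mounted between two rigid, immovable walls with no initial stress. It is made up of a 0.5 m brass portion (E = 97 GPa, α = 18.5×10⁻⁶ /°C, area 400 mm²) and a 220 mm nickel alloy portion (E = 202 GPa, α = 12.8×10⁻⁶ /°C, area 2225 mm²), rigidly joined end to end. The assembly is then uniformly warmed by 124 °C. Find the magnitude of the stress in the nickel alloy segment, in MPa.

If the supports were absent, the total length change would be Σ αᵢΔT Lᵢ = 18.5×10⁻⁶×124×500 + 12.8×10⁻⁶×124×220 = 1.496 mm.
The walls prevent any net length change, so an axial force P (same in every segment) develops. Compatibility: P · Σ Lᵢ/(AᵢEᵢ) = δ_free.
Σ Lᵢ/(AᵢEᵢ) = 500/(400×97×10³) + 220/(2225×202×10³) = 1.338×10⁻⁵ mm/N.
So P = 1.496 / 1.338×10⁻⁵ = 111.9 kN, compressive.
σ_{nickel alloy} = P / A = 111900 / 2225 = 50.27 MPa.

σ ≈ 50.3 MPa (compressive)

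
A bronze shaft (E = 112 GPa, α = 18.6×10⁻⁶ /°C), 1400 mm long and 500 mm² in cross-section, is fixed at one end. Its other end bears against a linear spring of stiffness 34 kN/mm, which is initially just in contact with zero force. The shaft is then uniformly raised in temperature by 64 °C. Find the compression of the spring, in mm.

Free thermal expansion: δ_free = αΔT L = 18.6×10⁻⁶ × 64 × 1400 = 1.667 mm.
With a force P in the spring, the elastic change of the shaft is PL/(AE) and that of the spring is P/k; compatibility requires their sum to equal δ_free.
P [ L/(AE) + 1/k ] = δ_free → P [ 1400/(500×112×10³) + 1/(34×10³) ] = 1.667.
P = 1.667 / 5.441×10⁻⁵ = 30630 N.
Spring compression = P/k = 30630/(34×10³) = 0.9008 mm.

δ ≈ 0.901 mm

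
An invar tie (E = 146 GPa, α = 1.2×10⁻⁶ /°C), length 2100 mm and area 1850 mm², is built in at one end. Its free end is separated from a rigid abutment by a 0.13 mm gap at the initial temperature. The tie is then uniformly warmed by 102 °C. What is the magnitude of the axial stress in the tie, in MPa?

Free thermal elongation = αΔT L = 1.2×10⁻⁶ × 102 × 2100 = 0.257 mm.
This exceeds the 0.13 mm gap, so the wall pushes back. The portion of expansion that must be recovered elastically is δ_free − gap = 0.257 − 0.13 = 0.127 mm.
Compatibility: PL/(AE) = 0.127 mm, so σ = P/A = E × (0.127/2100) = 8.832 MPa.

σ ≈ 8.83 MPa (compressive)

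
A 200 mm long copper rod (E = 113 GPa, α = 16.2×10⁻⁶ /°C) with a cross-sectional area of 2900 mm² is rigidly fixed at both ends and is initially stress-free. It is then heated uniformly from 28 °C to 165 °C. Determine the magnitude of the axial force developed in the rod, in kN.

P ≈ 727 kN (compressive)

Full restraint means ε = 0, so the stress is σ = EαΔT = 113×10³ × 16.2×10⁻⁶ × 137 = 250.8 MPa.
Axial force P = σA = 250.8 × 2900 = 727300 N = 727.3 kN, compressive.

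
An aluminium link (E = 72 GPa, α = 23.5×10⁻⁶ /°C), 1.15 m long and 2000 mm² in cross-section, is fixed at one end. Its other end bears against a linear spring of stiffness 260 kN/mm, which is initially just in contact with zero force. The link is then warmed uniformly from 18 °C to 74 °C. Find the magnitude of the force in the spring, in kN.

Free thermal expansion: δ_free = αΔT L = 23.5×10⁻⁶ × 56 × 1150 = 1.513 mm.
Let P be the compressive force at the spring. The link shortens elastically by PL/(AE) and the spring compresses by P/k; together these equal δ_free.
P [ L/(AE) + 1/k ] = δ_free → P [ 1150/(2000×72×10³) + 1/(260×10³) ] = 1.513.
P = 1.513 / 1.183×10⁻⁵ = 127900 N.

P ≈ 128 kN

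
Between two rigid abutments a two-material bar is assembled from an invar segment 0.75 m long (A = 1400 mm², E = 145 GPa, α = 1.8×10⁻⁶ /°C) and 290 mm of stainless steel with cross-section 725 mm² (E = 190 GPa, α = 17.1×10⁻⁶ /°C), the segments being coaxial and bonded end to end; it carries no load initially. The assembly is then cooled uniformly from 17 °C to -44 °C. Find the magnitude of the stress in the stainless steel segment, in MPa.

Free thermal contraction of the whole bar: Σ αᵢΔT Lᵢ = 1.8×10⁻⁶×61×750 + 17.1×10⁻⁶×61×290 = 0.3848 mm.
Since the ends are fixed, an axial force P builds up, equal in every segment, with P · Σ Lᵢ/(AᵢEᵢ) = δ_free.
Σ Lᵢ/(AᵢEᵢ) = 750/(1400×145×10³) + 290/(725×190×10³) = 5.8×10⁻⁶ mm/N.
Hence P = δ_free / Σ(L/AE) = 0.3848/5.8×10⁻⁶ = 66.36 kN (tensile).
σ_{stainless steel} = P / A = 66360 / 725 = 91.52 MPa.

σ ≈ 91.5 MPa (tensile)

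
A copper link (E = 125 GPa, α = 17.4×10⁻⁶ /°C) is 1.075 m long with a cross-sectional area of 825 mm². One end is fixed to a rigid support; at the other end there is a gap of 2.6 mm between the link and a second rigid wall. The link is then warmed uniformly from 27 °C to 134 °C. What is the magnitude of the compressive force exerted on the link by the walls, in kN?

P ≈ 0 kN

Unrestrained expansion: δ_free = αΔT L = 17.4×10⁻⁶ × 107 × 1075 = 2.001 mm.
This is smaller than the 2.6 mm clearance, so the link expands freely without reaching the stop — the stress is zero.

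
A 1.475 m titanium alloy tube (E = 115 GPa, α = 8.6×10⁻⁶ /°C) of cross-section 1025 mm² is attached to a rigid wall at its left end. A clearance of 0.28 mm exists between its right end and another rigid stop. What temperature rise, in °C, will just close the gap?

ΔT ≈ 22.1 °C

The gap closes when αΔT L = 0.28 mm, since the tube is still unstressed at that instant.
So ΔT = g/(αL) = 0.28/(8.6×10⁻⁶ × 1475) = 22.07 °C.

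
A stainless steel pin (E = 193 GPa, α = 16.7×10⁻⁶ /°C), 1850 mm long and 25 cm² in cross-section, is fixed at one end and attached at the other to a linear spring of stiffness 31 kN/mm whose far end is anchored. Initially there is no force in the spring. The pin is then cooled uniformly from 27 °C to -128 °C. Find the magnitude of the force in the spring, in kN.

P ≈ 133 kN

Free thermal contraction: δ_free = αΔT L = 16.7×10⁻⁶ × 155 × 1850 = 4.789 mm.
With a force P in the spring, the elastic change of the pin is PL/(AE) and that of the spring is P/k; compatibility requires their sum to equal δ_free.
P [ L/(AE) + 1/k ] = δ_free → P [ 1850/(2500×193×10³) + 1/(31×10³) ] = 4.789.
P = 4.789 / 3.609×10⁻⁵ = 132700 N.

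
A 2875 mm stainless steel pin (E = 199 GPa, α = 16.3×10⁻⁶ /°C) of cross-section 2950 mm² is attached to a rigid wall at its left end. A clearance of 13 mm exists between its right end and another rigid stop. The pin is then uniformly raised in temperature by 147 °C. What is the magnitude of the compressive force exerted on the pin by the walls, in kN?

P ≈ 0 kN

Free thermal elongation = αΔT L = 16.3×10⁻⁶ × 147 × 2875 = 6.889 mm.
This is smaller than the 13 mm clearance, so the pin expands freely without reaching the stop — the stress is zero.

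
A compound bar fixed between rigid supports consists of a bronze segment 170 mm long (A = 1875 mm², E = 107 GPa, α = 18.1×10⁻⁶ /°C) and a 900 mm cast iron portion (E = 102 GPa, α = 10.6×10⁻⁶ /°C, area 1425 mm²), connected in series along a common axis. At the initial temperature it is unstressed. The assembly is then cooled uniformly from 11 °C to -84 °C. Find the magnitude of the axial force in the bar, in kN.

If the supports were absent, the total length change would be Σ αᵢΔT Lᵢ = 18.1×10⁻⁶×95×170 + 10.6×10⁻⁶×95×900 = 1.199 mm.
The walls prevent any net length change, so an axial force P (same in every segment) develops. Compatibility: P · Σ Lᵢ/(AᵢEᵢ) = δ_free.
The series flexibility is Σ Lᵢ/(AᵢEᵢ) = 170/(1875×107×10³) + 900/(1425×102×10³) = 7.039×10⁻⁶ mm/N.
Hence P = δ_free / Σ(L/AE) = 1.199/7.039×10⁻⁶ = 170.3 kN (tensile).

P ≈ 170 kN (tensile)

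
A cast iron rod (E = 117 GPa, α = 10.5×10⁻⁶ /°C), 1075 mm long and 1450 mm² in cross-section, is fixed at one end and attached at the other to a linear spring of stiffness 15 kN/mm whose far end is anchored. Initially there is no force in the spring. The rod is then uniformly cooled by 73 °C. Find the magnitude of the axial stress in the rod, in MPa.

Free thermal contraction: δ_free = αΔT L = 10.5×10⁻⁶ × 73 × 1075 = 0.824 mm.
With a force P in the spring, the elastic change of the rod is PL/(AE) and that of the spring is P/k; compatibility requires their sum to equal δ_free.
So P = δ_free / [L/(AE) + 1/k] = 0.824 / [ 1075/(1450×117×10³) + 1/(15×10³) ].
P = 0.824 / 7.3×10⁻⁵ = 11290 N.
σ = P/A = 11290/1450 = 7.784 MPa.

σ ≈ 7.78 MPa (tensile)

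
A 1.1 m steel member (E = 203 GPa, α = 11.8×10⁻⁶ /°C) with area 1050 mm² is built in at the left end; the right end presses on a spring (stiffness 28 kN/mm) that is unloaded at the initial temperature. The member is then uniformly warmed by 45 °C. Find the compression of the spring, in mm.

δ ≈ 0.51 mm

The unrestrained thermal change is αΔT L = 11.8×10⁻⁶ × 45 × 1100 = 0.5841 mm.
Let P be the compressive force at the spring. The member shortens elastically by PL/(AE) and the spring compresses by P/k; together these equal δ_free.
P [ L/(AE) + 1/k ] = δ_free → P [ 1100/(1050×203×10³) + 1/(28×10³) ] = 0.5841.
P = 0.5841 / 4.087×10⁻⁵ = 14290 N.
Spring compression = P/k = 14290/(28×10³) = 0.5104 mm.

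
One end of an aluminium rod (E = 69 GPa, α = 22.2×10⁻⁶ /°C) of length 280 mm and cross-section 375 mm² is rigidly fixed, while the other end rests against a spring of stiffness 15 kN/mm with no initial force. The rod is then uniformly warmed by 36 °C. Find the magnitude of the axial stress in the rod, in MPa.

If the spring were absent the rod would lengthen by αΔT L = 22.2×10⁻⁶ × 36 × 280 = 0.2238 mm.
With a force P in the spring, the elastic change of the rod is PL/(AE) and that of the spring is P/k; compatibility requires their sum to equal δ_free.
So P = δ_free / [L/(AE) + 1/k] = 0.2238 / [ 280/(375×69×10³) + 1/(15×10³) ].
P = 0.2238 / 7.749×10⁻⁵ = 2888 N.
σ = P/A = 2888/375 = 7.701 MPa.

σ ≈ 7.7 MPa (compressive)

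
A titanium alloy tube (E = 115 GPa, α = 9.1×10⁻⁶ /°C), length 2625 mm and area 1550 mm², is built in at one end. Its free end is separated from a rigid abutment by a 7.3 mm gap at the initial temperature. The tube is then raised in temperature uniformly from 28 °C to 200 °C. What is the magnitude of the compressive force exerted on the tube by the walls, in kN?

P ≈ 0 kN

Unrestrained expansion: δ_free = αΔT L = 9.1×10⁻⁶ × 172 × 2625 = 4.109 mm.
Since δ_free = 4.11 mm is less than the 7.3 mm gap, the tube never touches the wall. No axial force develops.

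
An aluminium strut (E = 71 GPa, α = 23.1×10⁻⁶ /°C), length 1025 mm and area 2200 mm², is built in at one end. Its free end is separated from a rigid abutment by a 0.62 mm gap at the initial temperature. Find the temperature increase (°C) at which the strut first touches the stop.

ΔT ≈ 26.2 °C

Contact occurs when the free expansion equals the gap: αΔT L = 0.62 mm.
ΔT = 0.62 / (23.1×10⁻⁶ × 1025) = 26.19 °C.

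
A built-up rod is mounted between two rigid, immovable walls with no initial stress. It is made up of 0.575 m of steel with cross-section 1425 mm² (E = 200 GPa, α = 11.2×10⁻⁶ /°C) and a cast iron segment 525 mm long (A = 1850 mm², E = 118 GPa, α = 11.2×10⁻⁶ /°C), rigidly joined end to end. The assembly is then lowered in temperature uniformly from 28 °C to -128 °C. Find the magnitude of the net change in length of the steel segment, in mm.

|ΔL| ≈ 0.128 mm

With the walls removed the bar would change length by δ_free = Σ αᵢΔT Lᵢ = 11.2×10⁻⁶×156×575 + 11.2×10⁻⁶×156×525 = 1.922 mm.
The walls prevent any net length change, so an axial force P (same in every segment) develops. Compatibility: P · Σ Lᵢ/(AᵢEᵢ) = δ_free.
Σ Lᵢ/(AᵢEᵢ) = 575/(1425×200×10³) + 525/(1850×118×10³) = 4.422×10⁻⁶ mm/N.
Hence P = δ_free / Σ(L/AE) = 1.922/4.422×10⁻⁶ = 434.6 kN (tensile).
For the steel segment, free thermal change = 11.2×10⁻⁶×156×575 = 1.005 mm and elastic change from P = 434600×575/(1425×200×10³) = 0.8768 mm; these oppose, so the net change is 0.128 mm (segment shortens).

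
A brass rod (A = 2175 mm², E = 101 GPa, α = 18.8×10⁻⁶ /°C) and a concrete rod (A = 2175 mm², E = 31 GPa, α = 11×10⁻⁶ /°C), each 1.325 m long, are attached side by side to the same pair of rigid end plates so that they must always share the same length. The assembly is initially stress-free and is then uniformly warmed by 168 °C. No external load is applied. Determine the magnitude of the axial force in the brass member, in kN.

P ≈ 67.6 kN (compressive in the brass)

Both members must finish at the same length. With the larger α, the brass tends to over-expand; the plates restrain it, putting the brass in compression and the concrete in tension. With no external load the two internal forces are equal and opposite, magnitude P.
Setting the final lengths equal and cancelling L: (α₁ − α₂)ΔT = P/(A₁E₁) + P/(A₂E₂).
|α₁ − α₂|·ΔT = 7.8×10⁻⁶ × 168 = 0.00131.
1/(A₁E₁) + 1/(A₂E₂) = 1/(2175×101×10³) + 1/(2175×31×10³) = 1.938×10⁻⁸ N⁻¹.
P = 0.00131 / 1.938×10⁻⁸ = 67600 N = 67.6 kN.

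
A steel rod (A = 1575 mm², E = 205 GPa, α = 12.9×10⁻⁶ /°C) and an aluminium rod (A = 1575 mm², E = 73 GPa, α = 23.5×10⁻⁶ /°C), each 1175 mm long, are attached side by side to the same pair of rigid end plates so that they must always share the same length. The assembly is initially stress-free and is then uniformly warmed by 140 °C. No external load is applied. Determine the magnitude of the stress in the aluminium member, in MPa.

σ ≈ 79.9 MPa (compressive)

The aluminium has the larger α, so on heating it would change length more than the steel if both were free. The rigid plates force a common final length, so the aluminium is put into compression and the steel into tension, with equal and opposite forces P (no external load).
Compatibility of the two members (thermal + elastic change equal): (α₁ − α₂)ΔT = P·[1/(A₁E₁) + 1/(A₂E₂)].
|α₁ − α₂|·ΔT = 10.6×10⁻⁶ × 140 = 0.001484.
1/(A₁E₁) + 1/(A₂E₂) = 1/(1575×205×10³) + 1/(1575×73×10³) = 1.179×10⁻⁸ N⁻¹.
So P = 0.001484 / 1.179×10⁻⁸ = 125.8 kN.
σ_{aluminium} = P/A₂ = 125800/1575 = 79.89 MPa, compressive.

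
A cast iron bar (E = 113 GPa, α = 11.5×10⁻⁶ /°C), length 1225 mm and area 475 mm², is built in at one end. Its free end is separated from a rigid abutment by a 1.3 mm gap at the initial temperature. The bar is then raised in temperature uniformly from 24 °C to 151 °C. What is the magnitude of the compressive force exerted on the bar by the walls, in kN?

P ≈ 21.4 kN

Unrestrained expansion: δ_free = αΔT L = 11.5×10⁻⁶ × 127 × 1225 = 1.789 mm.
After closing the 1.3 mm clearance, 1.789 − 1.3 = 0.4891 mm of expansion remains to be suppressed by the wall.
Compatibility: PL/(AE) = 0.4891 mm, so σ = P/A = E × (0.4891/1225) = 45.12 MPa.
Force on the wall = σA = 45.12 × 475 mm² = 21.43 kN.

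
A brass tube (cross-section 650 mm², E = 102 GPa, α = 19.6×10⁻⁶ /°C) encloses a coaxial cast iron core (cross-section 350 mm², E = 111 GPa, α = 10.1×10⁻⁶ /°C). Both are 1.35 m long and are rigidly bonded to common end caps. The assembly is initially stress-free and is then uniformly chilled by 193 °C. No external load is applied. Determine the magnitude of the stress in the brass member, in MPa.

The brass has the larger α, so on cooling it would change length more than the cast iron if both were free. The rigid plates force a common final length, so the brass is put into tension and the cast iron into compression, with equal and opposite forces P (no external load).
Setting the final lengths equal and cancelling L: (α₁ − α₂)ΔT = P/(A₁E₁) + P/(A₂E₂).
|α₁ − α₂|·ΔT = 9.5×10⁻⁶ × 193 = 0.001834.
1/(A₁E₁) + 1/(A₂E₂) = 1/(650×102×10³) + 1/(350×111×10³) = 4.082×10⁻⁸ N⁻¹.
P = 0.001834 / 4.082×10⁻⁸ = 44910 N = 44.91 kN.
σ_{brass} = P/A₁ = 44910/650 = 69.1 MPa, tensile.

σ ≈ 69.1 MPa (tensile)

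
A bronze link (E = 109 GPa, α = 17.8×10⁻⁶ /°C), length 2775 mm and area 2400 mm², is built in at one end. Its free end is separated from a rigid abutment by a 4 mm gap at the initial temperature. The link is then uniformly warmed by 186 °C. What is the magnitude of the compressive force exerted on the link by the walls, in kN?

P ≈ 489 kN

If the wall were absent the link would grow by αΔT L = 17.8×10⁻⁶ × 186 × 2775 = 9.187 mm.
After closing the 4 mm clearance, 9.187 − 4 = 5.187 mm of expansion remains to be suppressed by the wall.
That suppressed elongation corresponds to σ = E·Δ/L = 109×10³ × 5.187/2775 = 203.8 MPa.
P = σA = 203.8 × 2400 = 489 kN.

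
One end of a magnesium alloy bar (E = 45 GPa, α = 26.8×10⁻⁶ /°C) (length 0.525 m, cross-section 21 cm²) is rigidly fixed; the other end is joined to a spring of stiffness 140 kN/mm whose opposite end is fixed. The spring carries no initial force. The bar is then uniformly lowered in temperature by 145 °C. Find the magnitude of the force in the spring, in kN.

If the spring were absent the bar would shorten by αΔT L = 26.8×10⁻⁶ × 145 × 525 = 2.04 mm.
Let P be the tensile force in the spring. The bar extends elastically by PL/(AE) and the spring stretches by P/k; together these equal δ_free.
So P = δ_free / [L/(AE) + 1/k] = 2.04 / [ 525/(2100×45×10³) + 1/(140×10³) ].
P = 2.04 / 1.27×10⁻⁵ = 160700 N.

P ≈ 161 kN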